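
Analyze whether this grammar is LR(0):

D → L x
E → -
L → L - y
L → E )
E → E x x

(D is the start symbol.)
Augment with D' → D and build the canonical LR(0) collection (I0 = CLOSURE({[D' → . D]}), then GOTO on every symbol after a dot until no new states appear). It has 11 states:
  I0: { [D → . L x], [D' → . D], [E → . -], [E → . E x x], [L → . E )], [L → . L - y] }  — shift
  I1: { [E → - .] }  — reduce
  I2: { [D' → D .] }  — accept
  I3: { [E → E . x x], [L → E . )] }  — shift
  I4: { [D → L . x], [L → L . - y] }  — shift
  I5: { [L → L - . y] }  — shift
  I6: { [D → L x .] }  — reduce
  I7: { [L → L - y .] }  — reduce
  I8: { [L → E ) .] }  — reduce
  I9: { [E → E x . x] }  — shift
  I10: { [E → E x x .] }  — reduce

Every state is either a pure shift/goto state or contains exactly one complete item and nothing to shift — no conflicts. The grammar is LR(0).

Answer: Yes, the grammar is LR(0)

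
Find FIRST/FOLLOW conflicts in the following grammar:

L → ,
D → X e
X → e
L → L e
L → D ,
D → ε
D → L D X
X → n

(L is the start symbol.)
Yes. D → X e with FOLLOW(D) on { 'e', 'n' }; D → L D X with FOLLOW(D) on { ',', 'e', 'n' }

Nullable non-terminals: D.
FIRST sets used below: FIRST(X) = { 'e', 'n' }, FIRST(L) = { ',', 'e', 'n' }

D: nullable alternative(s) D → ε; FOLLOW(D) = { ',', 'e', 'n' }
  D → X e: FIRST \ {ε} = { 'e', 'n' } — overlaps FOLLOW(D) on { 'e', 'n' }: CONFLICT
  D → ε: FIRST \ {ε} = { } — this is the only nullable alternative, skip
  D → L D X: FIRST \ {ε} = { ',', 'e', 'n' } — overlaps FOLLOW(D) on { ',', 'e', 'n' }: CONFLICT

L, X have no nullable alternative, so no FIRST/FOLLOW check is needed there.

So the grammar has 2 FIRST/FOLLOW conflicts (marked CONFLICT above).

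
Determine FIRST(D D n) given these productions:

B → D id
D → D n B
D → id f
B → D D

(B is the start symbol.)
{ 'id' }

FIRST sets of the non-terminals involved (from the grammar, by fixed-point iteration):
  FIRST(D) = { 'id' }

To compute FIRST(D D n), process the symbols left to right:
Symbol D is a non-terminal. Add FIRST(D) \ {ε} = { 'id' }
D is not nullable (ε ∉ FIRST(D)), so stop here.
FIRST(D D n) = { 'id' }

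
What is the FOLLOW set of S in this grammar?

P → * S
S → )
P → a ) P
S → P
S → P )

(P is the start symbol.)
{ $, ')' }

To compute FOLLOW(S), find every occurrence of S on a right-hand side N → α S β: add FIRST(β) \ {ε}, and if β is empty or nullable also add FOLLOW(N). Iterate to a fixed point.

In P → * S: S is at the end, add FOLLOW(P)

The FOLLOW sets referred to above (computed the same way, to a fixed point):
  FOLLOW(P) = { $, ')' }

Taking the union: FOLLOW(S) = { $, ')' }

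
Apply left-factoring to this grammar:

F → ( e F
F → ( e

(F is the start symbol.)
F → ( e F'
F' → F
F' → ε

Left-factoring transforms A → αβ₁ | αβ₂ into A → αA' and A' → β₁ | β₂
(α is the longest common prefix among the alternatives). Repeat until
no nonterminal has two alternatives with a common prefix.

Round 1: F has alternatives sharing prefix '( e'. Introduce F': F → ( e F'
  Add: F' → F
  Add: F' → ε

No remaining common prefixes — done.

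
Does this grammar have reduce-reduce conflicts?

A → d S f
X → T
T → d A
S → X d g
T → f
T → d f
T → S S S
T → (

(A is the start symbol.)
Augment with A' → A and build the canonical LR(0) collection (I0 = CLOSURE({[A' → . A]}), then GOTO on every symbol after a dot until no new states appear). It has 16 states:
  I0: { [A → . d S f], [A' → . A] }  — shift
  I1: { [A' → A .] }  — accept
  I2: { [A → d . S f], [S → . X d g], [T → . (], [T → . S S S], [T → . d A], [T → . d f], [T → . f], [X → . T] }  — shift
  I3: { [T → ( .] }  — reduce
  I4: { [A → d S . f], [S → . X d g], [T → . (], [T → . S S S], [T → . d A], [T → . d f], [T → . f], [T → S . S S], [X → . T] }  — shift
  I5: { [X → T .] }  — reduce
  I6: { [S → X . d g] }  — shift
  I7: { [A → . d S f], [T → d . A], [T → d . f] }  — shift
  I8: { [T → f .] }  — reduce
  I9: { [T → d A .] }  — reduce
  I10: { [T → d f .] }  — reduce
  I11: { [S → X d . g] }  — shift
  I12: { [S → X d g .] }  — reduce
  I13: { [S → . X d g], [T → . (], [T → . S S S], [T → . d A], [T → . d f], [T → . f], [T → S . S S], [T → S S . S], [X → . T] }  — shift
  I14: { [A → d S f .], [T → f .] }  — 2 reduces
  I15: { [S → . X d g], [T → . (], [T → . S S S], [T → . d A], [T → . d f], [T → . f], [T → S . S S], [T → S S . S], [T → S S S .], [X → . T] }  — shift, reduce

I14 contains complete items [A → d S f .], [T → f .] — reduce-reduce conflict.

Answer: Yes — I14: [A → d S f .] vs [T → f .]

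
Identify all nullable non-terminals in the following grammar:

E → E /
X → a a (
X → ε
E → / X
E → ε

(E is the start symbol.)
ε-productions: X → ε, E → ε
So X, E are immediately nullable.
Every non-terminal is now nullable.
Nullable = { 'E', 'X' }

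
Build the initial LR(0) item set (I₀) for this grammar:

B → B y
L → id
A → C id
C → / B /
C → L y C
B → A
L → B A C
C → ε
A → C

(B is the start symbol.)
First, augment the grammar with B' → B
I₀ = CLOSURE({ [B' → . B] }):
  [B' → . B] has the dot before B: add [B → . B y], [B → . A]
  [B → . A] has the dot before A: add [A → . C id], [A → . C]
  [A → . C id] has the dot before C: add [C → . / B /], [C → . L y C], [C → .]
  [C → . L y C] has the dot before L: add [L → . id], [L → . B A C]
No further items can be added.

I₀ = { [A → . C id], [A → . C], [B → . A], [B → . B y], [B' → . B], [C → . / B /], [C → . L y C], [C → .], [L → . B A C], [L → . id] }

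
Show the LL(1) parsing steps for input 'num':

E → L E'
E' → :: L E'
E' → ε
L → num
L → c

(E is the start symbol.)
Stack is shown with the top on the left.

Stack     Input  Action
-----------------------
E $       num $  output E → L E'
L E' $    num $  output L → num
num E' $  num $  match 'num'
E' $      $      output E' → ε
$         $      accept

The string is accepted.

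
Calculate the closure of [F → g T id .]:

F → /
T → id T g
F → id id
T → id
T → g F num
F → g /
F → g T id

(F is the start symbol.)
Start with: [F → g T id .]
The dot is at the end, so nothing is added.

CLOSURE = { [F → g T id .] }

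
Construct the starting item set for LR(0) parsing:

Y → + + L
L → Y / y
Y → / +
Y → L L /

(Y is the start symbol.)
First, augment the grammar with Y' → Y
I₀ = CLOSURE({ [Y' → . Y] }):
  [Y' → . Y] has the dot before Y: add [Y → . + + L], [Y → . / +], [Y → . L L /]
  [Y → . L L /] has the dot before L: add [L → . Y / y]
No further items can be added.

I₀ = { [L → . Y / y], [Y → . + + L], [Y → . / +], [Y → . L L /], [Y' → . Y] }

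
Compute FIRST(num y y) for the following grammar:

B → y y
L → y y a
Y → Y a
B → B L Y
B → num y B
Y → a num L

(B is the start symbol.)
To compute FIRST(num y y), process the symbols left to right:
Symbol num is a terminal. Add 'num' and stop.
FIRST(num y y) = { 'num' }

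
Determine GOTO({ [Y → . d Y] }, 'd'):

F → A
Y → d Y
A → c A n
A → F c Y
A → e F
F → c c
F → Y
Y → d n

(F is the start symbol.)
{ [Y → . d Y], [Y → . d n], [Y → d . Y] }

GOTO(I, 'd') = CLOSURE({ [A → αX.β] : [A → α.Xβ] ∈ I, X = 'd' })

Items with dot before 'd', with the dot advanced:
  [Y → . d Y] → [Y → d . Y]
Closure of the advanced items:
  [Y → d . Y] has the dot before Y: add [Y → . d Y], [Y → . d n]

GOTO = { [Y → . d Y], [Y → . d n], [Y → d . Y] }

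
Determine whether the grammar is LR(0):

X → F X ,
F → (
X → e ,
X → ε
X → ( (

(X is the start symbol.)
A grammar is LR(0) if no state in the canonical LR(0) collection has:
  - both a shift item (dot before a terminal) and a complete item (shift-reduce conflict), or
  - two or more complete items (reduce-reduce conflict; the accept item [X' → X .] counts as a complete item here).

Augment with X' → X and build the canonical LR(0) collection (I0 = CLOSURE({[X' → . X]}), then GOTO on every symbol after a dot until no new states appear). It has 9 states:
  I0: { [F → . (], [X → . ( (], [X → . F X ,], [X → . e ,], [X → .], [X' → . X] }  — shift, reduce
  I1: { [F → ( .], [X → ( . (] }  — shift, reduce
  I2: { [F → . (], [X → . ( (], [X → . F X ,], [X → . e ,], [X → .], [X → F . X ,] }  — shift, reduce
  I3: { [X' → X .] }  — accept
  I4: { [X → e . ,] }  — shift
  I5: { [X → e , .] }  — reduce
  I6: { [X → F X . ,] }  — shift
  I7: { [X → F X , .] }  — reduce
  I8: { [X → ( ( .] }  — reduce

Conflict in state I0:
  Shift-reduce conflict between [X → .] and [F → . (]
So the grammar is NOT LR(0).

Answer: No. Shift-reduce conflict between [X → .] and [F → . (]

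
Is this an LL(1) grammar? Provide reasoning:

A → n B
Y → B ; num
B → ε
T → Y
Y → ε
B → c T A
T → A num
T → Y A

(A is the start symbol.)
No. Predict set conflict for T: { 'n' }

A grammar is LL(1) if for each non-terminal N with multiple productions, the predict sets of those productions are pairwise disjoint, where PREDICT(N → α) = (FIRST(α) \ {ε}) ∪ (FOLLOW(N) if α ⇒* ε).

Relevant sets:
  FIRST(B) = { 'c', ε }
  FIRST(Y) = { ';', 'c', ε }
  FIRST(A) = { 'n' }
  FOLLOW(Y) = { 'n' }
  FOLLOW(B) = { $, ';', 'n', 'num' }
  FOLLOW(T) = { 'n' }

For Y:
  PREDICT(Y → B ';' num) = { ';', 'c' }
  PREDICT(Y → ε) = { 'n' }
For B:
  PREDICT(B → ε) = { $, ';', 'n', 'num' }
  PREDICT(B → c T A) = { 'c' }
For T:
  PREDICT(T → Y) = { ';', 'c', 'n' }
  PREDICT(T → A num) = { 'n' }
  PREDICT(T → Y A) = { ';', 'c', 'n' }
A has a single production, so nothing to check there.

Conflict found: Predict set conflict for T: { 'n' }
The grammar is NOT LL(1).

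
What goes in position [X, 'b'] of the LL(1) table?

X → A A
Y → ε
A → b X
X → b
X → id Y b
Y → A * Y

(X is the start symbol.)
X → A A, X → b

To find M[X, 'b'], we find productions for X where 'b' is in the predict set (PREDICT(N → α) = (FIRST(α) \ {ε}) ∪ (FOLLOW(N) if α ⇒* ε)).

Relevant sets:
  FIRST(A) = { 'b' }

X → A A: PREDICT = { 'b' }
  'b' is in predict set, so this production goes in M[X, 'b']
X → b: PREDICT = { 'b' }
  'b' is in predict set, so this production goes in M[X, 'b']
X → id Y b: PREDICT = { 'id' }

M[X, 'b'] = X → A A, X → b  (a multiply-defined cell — the grammar is not LL(1))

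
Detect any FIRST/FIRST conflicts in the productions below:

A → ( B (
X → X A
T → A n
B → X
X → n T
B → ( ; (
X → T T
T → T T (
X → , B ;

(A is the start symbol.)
FIRST sets of the non-terminals at (or reachable through a nullable prefix from) the front of some alternative:
  FIRST(X) = { '(', ',', 'n' }
  FIRST(T) = { '(' }
  FIRST(A) = { '(' }

Productions for X:
  X → X A: FIRST = { '(', ',', 'n' }
  X → n T: FIRST = { 'n' }
  X → T T: FIRST = { '(' }
  X → , B ;: FIRST = { ',' }
Productions for T:
  T → A n: FIRST = { '(' }
  T → T T (: FIRST = { '(' }
Productions for B:
  B → X: FIRST = { '(', ',', 'n' }
  B → ( ; (: FIRST = { '(' }
A has only one production, so no FIRST/FIRST conflict is possible there.

Conflict for X: X → X A and X → n T
  Overlap: { 'n' }
Conflict for X: X → X A and X → T T
  Overlap: { '(' }
Conflict for X: X → X A and X → , B ;
  Overlap: { ',' }
Conflict for T: T → A n and T → T T (
  Overlap: { '(' }
Conflict for B: B → X and B → ( ; (
  Overlap: { '(' }

Answer: Yes. X → X A / X → n T on { 'n' }; X → X A / X → T T on { '(' }; X → X A / X → ',' B ';' on { ',' }; T → A n / T → T T '(' on { '(' }; B → X / B → '(' ';' '(' on { '(' }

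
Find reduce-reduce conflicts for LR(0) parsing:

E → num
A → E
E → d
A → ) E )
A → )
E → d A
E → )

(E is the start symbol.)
Yes — I5: [A → ) .] vs [E → ) .]

A reduce-reduce conflict occurs when an LR(0) state has two complete items [A → α .] and [B → β .] — both call for a reduction, and with no lookahead the parser cannot choose between them.

Augment with E' → E and build the canonical LR(0) collection (I0 = CLOSURE({[E' → . E]}), then GOTO on every symbol after a dot until no new states appear). It has 10 states:
  I0: { [E → . )], [E → . d A], [E → . d], [E → . num], [E' → . E] }  — shift
  I1: { [E → ) .] }  — reduce
  I2: { [E' → E .] }  — accept
  I3: { [A → . ) E )], [A → . )], [A → . E], [E → . )], [E → . d A], [E → . d], [E → . num], [E → d . A], [E → d .] }  — shift, reduce
  I4: { [E → num .] }  — reduce
  I5: { [A → ) . E )], [A → ) .], [E → ) .], [E → . )], [E → . d A], [E → . d], [E → . num] }  — shift, 2 reduces
  I6: { [E → d A .] }  — reduce
  I7: { [A → E .] }  — reduce
  I8: { [A → ) E . )] }  — shift
  I9: { [A → ) E ) .] }  — reduce

I5 contains complete items [A → ) .], [E → ) .] — reduce-reduce conflict.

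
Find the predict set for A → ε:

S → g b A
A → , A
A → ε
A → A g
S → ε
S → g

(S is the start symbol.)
{ $, 'g' }

PREDICT(A → ε) = (FIRST(RHS) \ {ε}) ∪ (FOLLOW(A) if ε ∈ FIRST(RHS), i.e. RHS ⇒* ε)
The right-hand side is ε (FIRST(ε) = { ε }), so the predict set is FOLLOW(A) = { $, 'g' }
PREDICT(A → ε) = { $, 'g' }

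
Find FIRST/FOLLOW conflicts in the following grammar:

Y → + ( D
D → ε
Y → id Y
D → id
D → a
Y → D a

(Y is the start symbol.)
Nullable non-terminals: D.

D: nullable alternative(s) D → ε; FOLLOW(D) = { $, 'a' }
  D → ε: FIRST \ {ε} = { } — this is the only nullable alternative, skip
  D → id: FIRST \ {ε} = { 'id' } — disjoint from FOLLOW(D)
  D → a: FIRST \ {ε} = { 'a' } — overlaps FOLLOW(D) on { 'a' }: CONFLICT

Y has no nullable alternative, so no FIRST/FOLLOW check is needed there.

So the grammar has 1 FIRST/FOLLOW conflict (marked CONFLICT above).

Answer: Yes. D → a with FOLLOW(D) on { 'a' }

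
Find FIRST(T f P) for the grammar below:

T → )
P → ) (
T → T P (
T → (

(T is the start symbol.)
{ '(', ')' }

FIRST sets of the non-terminals involved (from the grammar, by fixed-point iteration):
  FIRST(T) = { '(', ')' }

To compute FIRST(T f P), process the symbols left to right:
Symbol T is a non-terminal. Add FIRST(T) \ {ε} = { '(', ')' }
T is not nullable (ε ∉ FIRST(T)), so stop here.
FIRST(T f P) = { '(', ')' }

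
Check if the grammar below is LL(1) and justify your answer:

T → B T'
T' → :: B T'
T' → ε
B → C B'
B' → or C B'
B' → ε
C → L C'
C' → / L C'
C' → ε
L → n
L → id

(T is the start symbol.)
Yes, the grammar is LL(1).

A grammar is LL(1) if for each non-terminal N with multiple productions, the predict sets of those productions are pairwise disjoint, where PREDICT(N → α) = (FIRST(α) \ {ε}) ∪ (FOLLOW(N) if α ⇒* ε).

Relevant sets:
  FOLLOW(T') = { $ }
  FOLLOW(B') = { $, '::' }
  FOLLOW(C') = { $, '::', 'or' }

For T':
  PREDICT(T' → :: B T') = { '::' }
  PREDICT(T' → ε) = { $ }
For B':
  PREDICT(B' → or C B') = { 'or' }
  PREDICT(B' → ε) = { $, '::' }
For C':
  PREDICT(C' → '/' L C') = { '/' }
  PREDICT(C' → ε) = { $, '::', 'or' }
For L:
  PREDICT(L → n) = { 'n' }
  PREDICT(L → id) = { 'id' }
T, B, C have a single production, so nothing to check there.

All predict sets are disjoint. The grammar IS LL(1).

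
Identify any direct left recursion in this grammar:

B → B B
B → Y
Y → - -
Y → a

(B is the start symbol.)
B → B B: LEFT RECURSIVE (starts with B)
B → Y: starts with Y
Y → - -: starts with '-'
Y → a: starts with a

The grammar has direct left recursion on: B.

Answer: Yes, B is left-recursive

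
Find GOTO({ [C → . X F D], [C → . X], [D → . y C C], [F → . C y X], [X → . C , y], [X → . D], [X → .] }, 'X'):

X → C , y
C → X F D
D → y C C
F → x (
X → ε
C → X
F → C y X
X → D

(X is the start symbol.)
{ [C → . X F D], [C → . X], [C → X . F D], [C → X .], [D → . y C C], [F → . C y X], [F → . x (], [X → . C , y], [X → . D], [X → .] }

GOTO(I, 'X') = CLOSURE({ [A → αX.β] : [A → α.Xβ] ∈ I, X = 'X' })

Items with dot before 'X', with the dot advanced:
  [C → . X] → [C → X .]
  [C → . X F D] → [C → X . F D]
Closure of the advanced items:
  [C → X . F D] has the dot before F: add [F → . x (], [F → . C y X]
  [F → . C y X] has the dot before C: add [C → . X F D], [C → . X]
  [C → . X F D] has the dot before X: add [X → . C , y], [X → .], [X → . D]
  [X → . D] has the dot before D: add [D → . y C C]

GOTO = { [C → . X F D], [C → . X], [C → X . F D], [C → X .], [D → . y C C], [F → . C y X], [F → . x (], [X → . C , y], [X → . D], [X → .] }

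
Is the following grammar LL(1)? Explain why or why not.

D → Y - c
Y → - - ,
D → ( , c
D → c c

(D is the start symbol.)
Yes, the grammar is LL(1).

Relevant sets:
  FIRST(Y) = { '-' }

For D:
  PREDICT(D → Y '-' c) = { '-' }
  PREDICT(D → '(' ',' c) = { '(' }
  PREDICT(D → c c) = { 'c' }
Y has a single production, so nothing to check there.

All predict sets are disjoint. The grammar IS LL(1).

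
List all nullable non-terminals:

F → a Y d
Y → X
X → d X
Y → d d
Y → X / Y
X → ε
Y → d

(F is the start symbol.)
A non-terminal is nullable if it can derive ε (the empty string): either it has an ε-production, or it has a production whose right-hand side consists entirely of nullable non-terminals.

ε-productions: X → ε
So X is immediately nullable.
Y → X: every symbol on the right is nullable, so Y is nullable too.
No further non-terminal can be added: every production for the remaining non-terminals contains a terminal or a non-nullable non-terminal.
Nullable = { 'X', 'Y' }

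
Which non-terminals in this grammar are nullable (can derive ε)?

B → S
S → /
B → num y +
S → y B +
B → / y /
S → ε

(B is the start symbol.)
A non-terminal is nullable if it can derive ε (the empty string): either it has an ε-production, or it has a production whose right-hand side consists entirely of nullable non-terminals.

ε-productions: S → ε
So S is immediately nullable.
B → S: every symbol on the right is nullable, so B is nullable too.
Every non-terminal is now nullable.
Nullable = { 'B', 'S' }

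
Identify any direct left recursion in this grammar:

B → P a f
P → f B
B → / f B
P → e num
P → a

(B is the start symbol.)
No direct left recursion

Direct left recursion occurs when N → N α for some non-terminal N (the right-hand side begins with the left-hand side itself).

B → P a f: starts with P
P → f B: starts with f
B → / f B: starts with '/'
P → e num: starts with e
P → a: starts with a

No direct left recursion found.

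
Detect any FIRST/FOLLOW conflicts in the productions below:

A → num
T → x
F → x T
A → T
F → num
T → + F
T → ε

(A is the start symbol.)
No FIRST/FOLLOW conflicts.

Nullable non-terminals: A, T.
FIRST sets used below: FIRST(T) = { '+', 'x', ε }

A: nullable alternative(s) A → T; FOLLOW(A) = { $ }
  A → num: FIRST \ {ε} = { 'num' } — disjoint from FOLLOW(A)
  A → T: FIRST \ {ε} = { '+', 'x' } — this is the only nullable alternative, skip

T: nullable alternative(s) T → ε; FOLLOW(T) = { $ }
  T → x: FIRST \ {ε} = { 'x' } — disjoint from FOLLOW(T)
  T → + F: FIRST \ {ε} = { '+' } — disjoint from FOLLOW(T)
  T → ε: FIRST \ {ε} = { } — this is the only nullable alternative, skip

F has no nullable alternative, so no FIRST/FOLLOW check is needed there.

No FIRST/FOLLOW conflicts found.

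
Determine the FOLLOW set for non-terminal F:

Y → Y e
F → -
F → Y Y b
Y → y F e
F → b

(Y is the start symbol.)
{ 'e' }

To compute FOLLOW(F), find every occurrence of F on a right-hand side N → α F β: add FIRST(β) \ {ε}, and if β is empty or nullable also add FOLLOW(N). Iterate to a fixed point.

In Y → y F e: F is followed by e, add FIRST(e) \ {ε} = { 'e' }

Taking the union: FOLLOW(F) = { 'e' }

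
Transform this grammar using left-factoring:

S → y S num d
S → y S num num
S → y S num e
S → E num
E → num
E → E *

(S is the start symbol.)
Left-factoring transforms A → αβ₁ | αβ₂ into A → αA' and A' → β₁ | β₂
(α is the longest common prefix among the alternatives). Repeat until
no nonterminal has two alternatives with a common prefix.

Round 1: S has alternatives sharing prefix 'y S num'. Introduce S': S → y S num S'
  Add: S' → d
  Add: S' → num
  Add: S' → e

No remaining common prefixes — done.

Resulting grammar:
S → y S num S'
S' → d
S' → num
S' → e
S → E num
E → num
E → E *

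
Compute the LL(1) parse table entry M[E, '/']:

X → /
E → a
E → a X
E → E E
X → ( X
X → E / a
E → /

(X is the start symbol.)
E → E E, E → /

To find M[E, '/'], we find productions for E where '/' is in the predict set (PREDICT(N → α) = (FIRST(α) \ {ε}) ∪ (FOLLOW(N) if α ⇒* ε)).

Relevant sets:
  FIRST(E) = { '/', 'a' }

E → a: PREDICT = { 'a' }
E → a X: PREDICT = { 'a' }
E → E E: PREDICT = { '/', 'a' }
  '/' is in predict set, so this production goes in M[E, '/']
E → /: PREDICT = { '/' }
  '/' is in predict set, so this production goes in M[E, '/']

M[E, '/'] = E → E E, E → /  (a multiply-defined cell — the grammar is not LL(1))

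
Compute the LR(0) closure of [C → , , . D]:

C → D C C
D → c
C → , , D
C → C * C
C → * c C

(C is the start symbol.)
{ [C → , , . D], [D → . c] }

Start with: [C → , , . D]
  [C → , , . D] has the dot before D: add [D → . c]
No further items can be added.

CLOSURE = { [C → , , . D], [D → . c] }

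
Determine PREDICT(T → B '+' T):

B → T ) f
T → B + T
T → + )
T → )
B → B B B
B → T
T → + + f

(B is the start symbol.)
PREDICT(T → B '+' T) = (FIRST(RHS) \ {ε}) ∪ (FOLLOW(T) if ε ∈ FIRST(RHS), i.e. RHS ⇒* ε)
FIRST(B) = { ')', '+' }
FIRST(B '+' T) = { ')', '+' }
ε ∉ FIRST(B '+' T), so FOLLOW(T) is not added.
PREDICT(T → B '+' T) = { ')', '+' }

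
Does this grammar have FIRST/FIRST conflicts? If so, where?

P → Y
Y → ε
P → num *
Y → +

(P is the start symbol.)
A FIRST/FIRST conflict occurs when two productions N → α and N → β for the same non-terminal have FIRST(α) ∩ FIRST(β) ≠ ∅ (with ε ∈ FIRST of a nullable right-hand side, so two nullable alternatives also conflict).

FIRST sets of the non-terminals at (or reachable through a nullable prefix from) the front of some alternative:
  FIRST(Y) = { '+', ε }

Productions for P:
  P → Y: FIRST = { '+', ε }
  P → num *: FIRST = { 'num' }
Productions for Y:
  Y → ε: FIRST = { ε }
  Y → +: FIRST = { '+' }

All alternatives of each non-terminal have pairwise disjoint FIRST sets.

Answer: No FIRST/FIRST conflicts.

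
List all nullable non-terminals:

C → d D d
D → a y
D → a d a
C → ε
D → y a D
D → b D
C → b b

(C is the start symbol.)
A non-terminal is nullable if it can derive ε (the empty string): either it has an ε-production, or it has a production whose right-hand side consists entirely of nullable non-terminals.

ε-productions: C → ε
So C is immediately nullable.
No further non-terminal can be added: every production for the remaining non-terminals contains a terminal or a non-nullable non-terminal.
Nullable = { 'C' }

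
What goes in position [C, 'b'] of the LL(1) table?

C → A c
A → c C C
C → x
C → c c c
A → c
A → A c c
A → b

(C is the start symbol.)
C → A c

To find M[C, 'b'], we find productions for C where 'b' is in the predict set (PREDICT(N → α) = (FIRST(α) \ {ε}) ∪ (FOLLOW(N) if α ⇒* ε)).

Relevant sets:
  FIRST(A) = { 'b', 'c' }

C → A c: PREDICT = { 'b', 'c' }
  'b' is in predict set, so this production goes in M[C, 'b']
C → x: PREDICT = { 'x' }
C → c c c: PREDICT = { 'c' }

M[C, 'b'] = C → A c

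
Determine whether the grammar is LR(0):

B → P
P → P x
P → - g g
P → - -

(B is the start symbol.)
No. Shift-reduce conflict between [B → P .] and [P → P . x]

A grammar is LR(0) if no state in the canonical LR(0) collection has:
  - both a shift item (dot before a terminal) and a complete item (shift-reduce conflict), or
  - two or more complete items (reduce-reduce conflict; the accept item [B' → B .] counts as a complete item here).

Augment with B' → B and build the canonical LR(0) collection (I0 = CLOSURE({[B' → . B]}), then GOTO on every symbol after a dot until no new states appear). It has 8 states:
  I0: { [B → . P], [B' → . B], [P → . - -], [P → . - g g], [P → . P x] }  — shift
  I1: { [P → - . -], [P → - . g g] }  — shift
  I2: { [B' → B .] }  — accept
  I3: { [B → P .], [P → P . x] }  — shift, reduce
  I4: { [P → P x .] }  — reduce
  I5: { [P → - - .] }  — reduce
  I6: { [P → - g . g] }  — shift
  I7: { [P → - g g .] }  — reduce

Conflict in state I3:
  Shift-reduce conflict between [B → P .] and [P → P . x]
So the grammar is NOT LR(0).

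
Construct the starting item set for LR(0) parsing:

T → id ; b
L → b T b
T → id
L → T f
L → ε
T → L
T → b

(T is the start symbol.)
{ [L → . T f], [L → . b T b], [L → .], [T → . L], [T → . b], [T → . id ; b], [T → . id], [T' → . T] }

First, augment the grammar with T' → T
I₀ = CLOSURE({ [T' → . T] }):
  [T' → . T] has the dot before T: add [T → . id ; b], [T → . id], [T → . L], [T → . b]
  [T → . L] has the dot before L: add [L → . b T b], [L → . T f], [L → .]
No further items can be added.

I₀ = { [L → . T f], [L → . b T b], [L → .], [T → . L], [T → . b], [T → . id ; b], [T → . id], [T' → . T] }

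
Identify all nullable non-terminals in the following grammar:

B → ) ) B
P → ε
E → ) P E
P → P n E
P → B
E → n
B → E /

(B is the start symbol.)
{ 'P' }

ε-productions: P → ε
So P is immediately nullable.
No further non-terminal can be added: every production for the remaining non-terminals contains a terminal or a non-nullable non-terminal.
Nullable = { 'P' }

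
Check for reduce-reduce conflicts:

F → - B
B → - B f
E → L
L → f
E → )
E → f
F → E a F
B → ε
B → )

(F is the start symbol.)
Yes — I6: [E → f .] vs [L → f .]

A reduce-reduce conflict occurs when an LR(0) state has two complete items [A → α .] and [B → β .] — both call for a reduction, and with no lookahead the parser cannot choose between them.

Augment with F' → F and build the canonical LR(0) collection (I0 = CLOSURE({[F' → . F]}), then GOTO on every symbol after a dot until no new states appear). It has 14 states:
  I0: { [E → . )], [E → . L], [E → . f], [F → . - B], [F → . E a F], [F' → . F], [L → . f] }  — shift
  I1: { [E → ) .] }  — reduce
  I2: { [B → . )], [B → . - B f], [B → .], [F → - . B] }  — shift, reduce
  I3: { [F → E . a F] }  — shift
  I4: { [F' → F .] }  — accept
  I5: { [E → L .] }  — reduce
  I6: { [E → f .], [L → f .] }  — 2 reduces
  I7: { [E → . )], [E → . L], [E → . f], [F → . - B], [F → . E a F], [F → E a . F], [L → . f] }  — shift
  I8: { [F → E a F .] }  — reduce
  I9: { [B → ) .] }  — reduce
  I10: { [B → - . B f], [B → . )], [B → . - B f], [B → .] }  — shift, reduce
  I11: { [F → - B .] }  — reduce
  I12: { [B → - B . f] }  — shift
  I13: { [B → - B f .] }  — reduce

I6 contains complete items [E → f .], [L → f .] — reduce-reduce conflict.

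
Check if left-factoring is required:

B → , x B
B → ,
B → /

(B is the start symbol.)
Yes, B has productions with common prefix ','

Left-factoring is needed when two productions for the same non-terminal
share a common prefix on the right-hand side.

Productions for B:
  B → , x B
  B → ,
  B → /

Found common prefix ',' in productions for B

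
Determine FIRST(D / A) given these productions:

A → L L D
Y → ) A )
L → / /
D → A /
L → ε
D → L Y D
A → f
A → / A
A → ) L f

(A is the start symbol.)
{ ')', '/', 'f' }

FIRST sets of the non-terminals involved (from the grammar, by fixed-point iteration):
  FIRST(D) = { ')', '/', 'f' }

To compute FIRST(D / A), process the symbols left to right:
Symbol D is a non-terminal. Add FIRST(D) \ {ε} = { ')', '/', 'f' }
D is not nullable (ε ∉ FIRST(D)), so stop here.
FIRST(D / A) = { ')', '/', 'f' }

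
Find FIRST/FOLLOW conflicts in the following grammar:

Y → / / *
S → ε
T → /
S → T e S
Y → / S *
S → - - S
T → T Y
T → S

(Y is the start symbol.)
Nullable non-terminals: S, T.
FIRST sets used below: FIRST(T) = { '-', '/', 'e', ε }, FIRST(Y) = { '/' }, FIRST(S) = { '-', '/', 'e', ε }

S: nullable alternative(s) S → ε; FOLLOW(S) = { '*', '/', 'e' }
  S → ε: FIRST \ {ε} = { } — this is the only nullable alternative, skip
  S → T e S: FIRST \ {ε} = { '-', '/', 'e' } — overlaps FOLLOW(S) on { '/', 'e' }: CONFLICT
  S → - - S: FIRST \ {ε} = { '-' } — disjoint from FOLLOW(S)

T: nullable alternative(s) T → S; FOLLOW(T) = { '/', 'e' }
  T → /: FIRST \ {ε} = { '/' } — overlaps FOLLOW(T) on { '/' }: CONFLICT
  T → T Y: FIRST \ {ε} = { '-', '/', 'e' } — overlaps FOLLOW(T) on { '/', 'e' }: CONFLICT
  T → S: FIRST \ {ε} = { '-', '/', 'e' } — this is the only nullable alternative, skip

Y has no nullable alternative, so no FIRST/FOLLOW check is needed there.

So the grammar has 3 FIRST/FOLLOW conflicts (marked CONFLICT above).

Answer: Yes. S → T e S with FOLLOW(S) on { '/', 'e' }; T → '/' with FOLLOW(T) on { '/' }; T → T Y with FOLLOW(T) on { '/', 'e' }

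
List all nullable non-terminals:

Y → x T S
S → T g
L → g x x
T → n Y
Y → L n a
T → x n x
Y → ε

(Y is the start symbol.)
{ 'Y' }

A non-terminal is nullable if it can derive ε (the empty string): either it has an ε-production, or it has a production whose right-hand side consists entirely of nullable non-terminals.

ε-productions: Y → ε
So Y is immediately nullable.
No further non-terminal can be added: every production for the remaining non-terminals contains a terminal or a non-nullable non-terminal.
Nullable = { 'Y' }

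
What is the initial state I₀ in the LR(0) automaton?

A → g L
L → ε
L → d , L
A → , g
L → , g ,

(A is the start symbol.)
{ [A → . , g], [A → . g L], [A' → . A] }

First, augment the grammar with A' → A
I₀ = CLOSURE({ [A' → . A] }):
  [A' → . A] has the dot before A: add [A → . g L], [A → . , g]
No further items can be added.

I₀ = { [A → . , g], [A → . g L], [A' → . A] }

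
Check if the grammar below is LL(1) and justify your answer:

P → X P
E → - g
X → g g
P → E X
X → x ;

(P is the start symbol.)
Yes, the grammar is LL(1).

A grammar is LL(1) if for each non-terminal N with multiple productions, the predict sets of those productions are pairwise disjoint, where PREDICT(N → α) = (FIRST(α) \ {ε}) ∪ (FOLLOW(N) if α ⇒* ε).

Relevant sets:
  FIRST(X) = { 'g', 'x' }
  FIRST(E) = { '-' }

For P:
  PREDICT(P → X P) = { 'g', 'x' }
  PREDICT(P → E X) = { '-' }
For X:
  PREDICT(X → g g) = { 'g' }
  PREDICT(X → x ';') = { 'x' }
E has a single production, so nothing to check there.

All predict sets are disjoint. The grammar IS LL(1).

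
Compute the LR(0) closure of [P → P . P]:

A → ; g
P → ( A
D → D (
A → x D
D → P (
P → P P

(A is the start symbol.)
{ [P → . ( A], [P → . P P], [P → P . P] }

To compute CLOSURE, for each item [A → α.Bβ] where B is a non-terminal, add [B → .γ] for all productions B → γ; repeat for the newly added items until nothing changes.

Start with: [P → P . P]
  [P → P . P] has the dot before P: add [P → . ( A], [P → . P P]
No further items can be added.

CLOSURE = { [P → . ( A], [P → . P P], [P → P . P] }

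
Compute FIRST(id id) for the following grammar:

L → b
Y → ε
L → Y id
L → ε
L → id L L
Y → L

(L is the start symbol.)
To compute FIRST(id id), process the symbols left to right:
Symbol id is a terminal. Add 'id' and stop.
FIRST(id id) = { 'id' }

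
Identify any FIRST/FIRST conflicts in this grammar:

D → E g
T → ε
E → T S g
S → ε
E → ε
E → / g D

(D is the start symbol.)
A FIRST/FIRST conflict occurs when two productions N → α and N → β for the same non-terminal have FIRST(α) ∩ FIRST(β) ≠ ∅ (with ε ∈ FIRST of a nullable right-hand side, so two nullable alternatives also conflict).

FIRST sets of the non-terminals at (or reachable through a nullable prefix from) the front of some alternative:
  FIRST(T) = { ε }
  FIRST(S) = { ε }

Productions for E:
  E → T S g: FIRST = { 'g' }
  E → ε: FIRST = { ε }
  E → / g D: FIRST = { '/' }
D, T, S have only one production, so no FIRST/FIRST conflict is possible there.

All alternatives of each non-terminal have pairwise disjoint FIRST sets.

Answer: No FIRST/FIRST conflicts.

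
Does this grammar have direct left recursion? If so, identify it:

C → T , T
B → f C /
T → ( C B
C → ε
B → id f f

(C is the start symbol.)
No direct left recursion

Direct left recursion occurs when N → N α for some non-terminal N (the right-hand side begins with the left-hand side itself).

C → T , T: starts with T
B → f C /: starts with f
T → ( C B: starts with '('
C → ε: starts with ε
B → id f f: starts with id

No direct left recursion found.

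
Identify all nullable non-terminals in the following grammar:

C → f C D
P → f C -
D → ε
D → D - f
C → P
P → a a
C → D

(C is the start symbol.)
ε-productions: D → ε
So D is immediately nullable.
C → D: every symbol on the right is nullable, so C is nullable too.
No further non-terminal can be added: every production for the remaining non-terminals contains a terminal or a non-nullable non-terminal.
Nullable = { 'C', 'D' }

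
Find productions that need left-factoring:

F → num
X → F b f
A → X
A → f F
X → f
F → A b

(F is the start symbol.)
Left-factoring is needed when two productions for the same non-terminal
share a common prefix on the right-hand side.

Productions for F:
  F → num
  F → A b
Productions for X:
  X → F b f
  X → f
Productions for A:
  A → X
  A → f F

No common prefixes found.

Answer: No, left-factoring is not needed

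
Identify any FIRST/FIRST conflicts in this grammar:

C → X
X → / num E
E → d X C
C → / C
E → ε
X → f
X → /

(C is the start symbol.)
FIRST sets of the non-terminals at (or reachable through a nullable prefix from) the front of some alternative:
  FIRST(X) = { '/', 'f' }

Productions for C:
  C → X: FIRST = { '/', 'f' }
  C → / C: FIRST = { '/' }
Productions for X:
  X → / num E: FIRST = { '/' }
  X → f: FIRST = { 'f' }
  X → /: FIRST = { '/' }
Productions for E:
  E → d X C: FIRST = { 'd' }
  E → ε: FIRST = { ε }

Conflict for C: C → X and C → / C
  Overlap: { '/' }
Conflict for X: X → / num E and X → /
  Overlap: { '/' }

Answer: Yes. C → X / C → '/' C on { '/' }; X → '/' num E / X → '/' on { '/' }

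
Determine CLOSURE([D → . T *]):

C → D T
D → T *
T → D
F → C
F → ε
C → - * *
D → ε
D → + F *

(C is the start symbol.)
Start with: [D → . T *]
  [D → . T *] has the dot before T: add [T → . D]
  [T → . D] has the dot before D: add [D → .], [D → . + F *]
No further items can be added.

CLOSURE = { [D → . + F *], [D → . T *], [D → .], [T → . D] }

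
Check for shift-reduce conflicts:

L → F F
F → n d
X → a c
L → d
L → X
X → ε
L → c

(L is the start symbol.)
Yes — I0: [X → .] vs [F → . n d]

Augment with L' → L and build the canonical LR(0) collection (I0 = CLOSURE({[L' → . L]}), then GOTO on every symbol after a dot until no new states appear). It has 11 states:
  I0: { [F → . n d], [L → . F F], [L → . X], [L → . c], [L → . d], [L' → . L], [X → . a c], [X → .] }  — shift, reduce
  I1: { [F → . n d], [L → F . F] }  — shift
  I2: { [L' → L .] }  — accept
  I3: { [L → X .] }  — reduce
  I4: { [X → a . c] }  — shift
  I5: { [L → c .] }  — reduce
  I6: { [L → d .] }  — reduce
  I7: { [F → n . d] }  — shift
  I8: { [F → n d .] }  — reduce
  I9: { [X → a c .] }  — reduce
  I10: { [L → F F .] }  — reduce

I0 contains reduce item [X → .] and shift items [F → . n d], [L → . c], [L → . d], [X → . a c] — shift-reduce conflict.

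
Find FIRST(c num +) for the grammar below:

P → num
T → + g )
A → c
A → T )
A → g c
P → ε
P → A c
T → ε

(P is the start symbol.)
{ 'c' }

To compute FIRST(c num +), process the symbols left to right:
Symbol c is a terminal. Add 'c' and stop.
FIRST(c num +) = { 'c' }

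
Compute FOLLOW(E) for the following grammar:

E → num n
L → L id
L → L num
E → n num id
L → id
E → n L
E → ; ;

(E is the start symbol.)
{ $ }

To compute FOLLOW(E), find every occurrence of E on a right-hand side N → α E β: add FIRST(β) \ {ε}, and if β is empty or nullable also add FOLLOW(N). Iterate to a fixed point.

E is the start symbol, so $ ∈ FOLLOW(E).
E does not occur on any right-hand side.

Taking the union: FOLLOW(E) = { $ }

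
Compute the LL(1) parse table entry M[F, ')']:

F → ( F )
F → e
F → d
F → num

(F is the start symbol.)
Empty (error entry)

To find M[F, ')'], we find productions for F where ')' is in the predict set (PREDICT(N → α) = (FIRST(α) \ {ε}) ∪ (FOLLOW(N) if α ⇒* ε)).

F → ( F ): PREDICT = { '(' }
F → e: PREDICT = { 'e' }
F → d: PREDICT = { 'd' }
F → num: PREDICT = { 'num' }

M[F, ')'] is empty (no production applies)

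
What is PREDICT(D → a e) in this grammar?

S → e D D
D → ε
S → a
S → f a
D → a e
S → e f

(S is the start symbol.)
PREDICT(D → a e) = (FIRST(RHS) \ {ε}) ∪ (FOLLOW(D) if ε ∈ FIRST(RHS), i.e. RHS ⇒* ε)
FIRST(a e) = { 'a' }
ε ∉ FIRST(a e), so FOLLOW(D) is not added.
PREDICT(D → a e) = { 'a' }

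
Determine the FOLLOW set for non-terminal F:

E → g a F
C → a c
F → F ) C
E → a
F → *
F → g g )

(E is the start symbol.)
{ $, ')' }

In E → g a F: F is at the end, add FOLLOW(E)
In F → F ) C: F is followed by ')' C, add FIRST(')' C) \ {ε} = { ')' }

The FOLLOW sets referred to above (computed the same way, to a fixed point):
  FOLLOW(E) = { $ }

Taking the union: FOLLOW(F) = { $, ')' }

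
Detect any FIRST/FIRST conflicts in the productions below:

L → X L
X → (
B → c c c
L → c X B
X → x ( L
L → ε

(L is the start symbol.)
FIRST sets of the non-terminals at (or reachable through a nullable prefix from) the front of some alternative:
  FIRST(X) = { '(', 'x' }

Productions for L:
  L → X L: FIRST = { '(', 'x' }
  L → c X B: FIRST = { 'c' }
  L → ε: FIRST = { ε }
Productions for X:
  X → (: FIRST = { '(' }
  X → x ( L: FIRST = { 'x' }
B has only one production, so no FIRST/FIRST conflict is possible there.

All alternatives of each non-terminal have pairwise disjoint FIRST sets.

Answer: No FIRST/FIRST conflicts.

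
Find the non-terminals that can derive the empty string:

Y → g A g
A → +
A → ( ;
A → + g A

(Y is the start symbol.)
There are no ε-productions, so no non-terminal can derive ε.
No non-terminals are nullable.

Answer: None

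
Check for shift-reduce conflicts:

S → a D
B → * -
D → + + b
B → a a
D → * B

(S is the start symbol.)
No shift-reduce conflicts

A shift-reduce conflict occurs when an LR(0) state has both:
  - a complete (reduce) item [A → α .] (dot at the end), and
  - a shift item [B → β . c γ] (dot before a terminal).

Augment with S' → S and build the canonical LR(0) collection (I0 = CLOSURE({[S' → . S]}), then GOTO on every symbol after a dot until no new states appear). It has 13 states:
  I0: { [S → . a D], [S' → . S] }  — shift
  I1: { [S' → S .] }  — accept
  I2: { [D → . * B], [D → . + + b], [S → a . D] }  — shift
  I3: { [B → . * -], [B → . a a], [D → * . B] }  — shift
  I4: { [D → + . + b] }  — shift
  I5: { [S → a D .] }  — reduce
  I6: { [D → + + . b] }  — shift
  I7: { [D → + + b .] }  — reduce
  I8: { [B → * . -] }  — shift
  I9: { [D → * B .] }  — reduce
  I10: { [B → a . a] }  — shift
  I11: { [B → a a .] }  — reduce
  I12: { [B → * - .] }  — reduce

No state contains both a complete item and a shift item.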